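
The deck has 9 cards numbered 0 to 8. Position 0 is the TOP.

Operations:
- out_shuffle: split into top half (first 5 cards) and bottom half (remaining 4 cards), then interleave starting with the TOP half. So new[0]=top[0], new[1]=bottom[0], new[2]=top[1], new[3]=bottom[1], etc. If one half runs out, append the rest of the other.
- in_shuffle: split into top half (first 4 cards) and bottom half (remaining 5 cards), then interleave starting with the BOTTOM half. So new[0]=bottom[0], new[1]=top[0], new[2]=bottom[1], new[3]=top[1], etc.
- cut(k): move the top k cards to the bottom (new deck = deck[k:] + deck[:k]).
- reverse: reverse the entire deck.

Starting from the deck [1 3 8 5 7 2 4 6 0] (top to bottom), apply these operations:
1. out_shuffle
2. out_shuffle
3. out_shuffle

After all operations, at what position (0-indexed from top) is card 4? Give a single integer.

After op 1 (out_shuffle): [1 2 3 4 8 6 5 0 7]
After op 2 (out_shuffle): [1 6 2 5 3 0 4 7 8]
After op 3 (out_shuffle): [1 0 6 4 2 7 5 8 3]
Card 4 is at position 3.

Answer: 3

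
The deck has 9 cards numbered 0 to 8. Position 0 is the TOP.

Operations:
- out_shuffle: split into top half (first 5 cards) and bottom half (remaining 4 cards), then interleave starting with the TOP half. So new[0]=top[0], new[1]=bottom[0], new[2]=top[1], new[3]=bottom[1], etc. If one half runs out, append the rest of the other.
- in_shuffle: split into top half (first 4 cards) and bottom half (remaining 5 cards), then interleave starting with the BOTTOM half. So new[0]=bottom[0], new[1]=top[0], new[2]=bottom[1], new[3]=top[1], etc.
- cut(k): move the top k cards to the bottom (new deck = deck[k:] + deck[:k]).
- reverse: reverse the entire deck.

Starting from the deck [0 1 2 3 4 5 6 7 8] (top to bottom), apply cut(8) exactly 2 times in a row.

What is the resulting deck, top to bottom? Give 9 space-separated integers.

After op 1 (cut(8)): [8 0 1 2 3 4 5 6 7]
After op 2 (cut(8)): [7 8 0 1 2 3 4 5 6]

Answer: 7 8 0 1 2 3 4 5 6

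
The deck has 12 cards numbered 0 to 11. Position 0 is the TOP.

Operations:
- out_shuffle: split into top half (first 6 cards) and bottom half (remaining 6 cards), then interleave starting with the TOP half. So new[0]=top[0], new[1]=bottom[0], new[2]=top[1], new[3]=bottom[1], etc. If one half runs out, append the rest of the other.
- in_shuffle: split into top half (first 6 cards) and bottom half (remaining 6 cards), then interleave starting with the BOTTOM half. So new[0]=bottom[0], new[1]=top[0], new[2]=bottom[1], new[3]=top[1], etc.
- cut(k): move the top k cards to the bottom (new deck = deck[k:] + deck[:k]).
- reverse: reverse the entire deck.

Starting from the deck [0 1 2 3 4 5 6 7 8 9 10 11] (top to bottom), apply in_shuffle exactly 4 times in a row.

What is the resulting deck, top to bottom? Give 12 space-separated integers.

After op 1 (in_shuffle): [6 0 7 1 8 2 9 3 10 4 11 5]
After op 2 (in_shuffle): [9 6 3 0 10 7 4 1 11 8 5 2]
After op 3 (in_shuffle): [4 9 1 6 11 3 8 0 5 10 2 7]
After op 4 (in_shuffle): [8 4 0 9 5 1 10 6 2 11 7 3]

Answer: 8 4 0 9 5 1 10 6 2 11 7 3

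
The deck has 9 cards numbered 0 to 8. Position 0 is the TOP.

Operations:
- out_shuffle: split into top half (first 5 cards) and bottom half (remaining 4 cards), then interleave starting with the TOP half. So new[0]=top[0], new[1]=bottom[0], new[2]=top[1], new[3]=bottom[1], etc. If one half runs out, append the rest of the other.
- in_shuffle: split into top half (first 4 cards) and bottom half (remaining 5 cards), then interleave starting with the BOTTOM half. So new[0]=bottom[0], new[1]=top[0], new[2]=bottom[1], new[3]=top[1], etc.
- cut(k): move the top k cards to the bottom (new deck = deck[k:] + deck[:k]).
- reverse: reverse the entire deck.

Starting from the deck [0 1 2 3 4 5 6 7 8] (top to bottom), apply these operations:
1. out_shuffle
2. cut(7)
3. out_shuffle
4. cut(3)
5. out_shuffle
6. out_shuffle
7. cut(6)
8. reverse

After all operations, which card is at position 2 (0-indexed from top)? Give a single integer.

After op 1 (out_shuffle): [0 5 1 6 2 7 3 8 4]
After op 2 (cut(7)): [8 4 0 5 1 6 2 7 3]
After op 3 (out_shuffle): [8 6 4 2 0 7 5 3 1]
After op 4 (cut(3)): [2 0 7 5 3 1 8 6 4]
After op 5 (out_shuffle): [2 1 0 8 7 6 5 4 3]
After op 6 (out_shuffle): [2 6 1 5 0 4 8 3 7]
After op 7 (cut(6)): [8 3 7 2 6 1 5 0 4]
After op 8 (reverse): [4 0 5 1 6 2 7 3 8]
Position 2: card 5.

Answer: 5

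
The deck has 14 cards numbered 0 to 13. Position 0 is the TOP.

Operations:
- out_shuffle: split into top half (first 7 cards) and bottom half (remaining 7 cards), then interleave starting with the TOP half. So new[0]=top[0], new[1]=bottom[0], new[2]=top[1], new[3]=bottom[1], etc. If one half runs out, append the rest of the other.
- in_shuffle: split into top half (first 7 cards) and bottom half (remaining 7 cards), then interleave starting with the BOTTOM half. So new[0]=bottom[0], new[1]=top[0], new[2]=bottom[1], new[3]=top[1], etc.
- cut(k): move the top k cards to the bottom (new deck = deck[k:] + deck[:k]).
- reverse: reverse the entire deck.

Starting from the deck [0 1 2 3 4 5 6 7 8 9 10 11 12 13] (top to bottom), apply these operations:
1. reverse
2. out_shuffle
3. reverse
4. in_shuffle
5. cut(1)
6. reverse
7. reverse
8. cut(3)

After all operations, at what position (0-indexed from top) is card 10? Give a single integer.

After op 1 (reverse): [13 12 11 10 9 8 7 6 5 4 3 2 1 0]
After op 2 (out_shuffle): [13 6 12 5 11 4 10 3 9 2 8 1 7 0]
After op 3 (reverse): [0 7 1 8 2 9 3 10 4 11 5 12 6 13]
After op 4 (in_shuffle): [10 0 4 7 11 1 5 8 12 2 6 9 13 3]
After op 5 (cut(1)): [0 4 7 11 1 5 8 12 2 6 9 13 3 10]
After op 6 (reverse): [10 3 13 9 6 2 12 8 5 1 11 7 4 0]
After op 7 (reverse): [0 4 7 11 1 5 8 12 2 6 9 13 3 10]
After op 8 (cut(3)): [11 1 5 8 12 2 6 9 13 3 10 0 4 7]
Card 10 is at position 10.

Answer: 10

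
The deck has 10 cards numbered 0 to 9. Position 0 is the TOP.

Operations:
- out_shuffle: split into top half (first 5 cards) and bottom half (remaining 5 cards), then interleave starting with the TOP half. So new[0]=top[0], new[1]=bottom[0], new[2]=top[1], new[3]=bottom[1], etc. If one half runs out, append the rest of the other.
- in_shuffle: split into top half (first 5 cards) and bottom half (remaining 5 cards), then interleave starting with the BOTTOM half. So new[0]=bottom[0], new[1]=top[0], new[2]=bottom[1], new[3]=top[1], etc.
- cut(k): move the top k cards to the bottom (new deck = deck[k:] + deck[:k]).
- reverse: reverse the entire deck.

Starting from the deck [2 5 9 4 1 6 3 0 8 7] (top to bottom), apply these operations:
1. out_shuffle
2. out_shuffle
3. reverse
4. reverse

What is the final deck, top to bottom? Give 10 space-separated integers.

Answer: 2 0 6 4 5 8 3 1 9 7

Derivation:
After op 1 (out_shuffle): [2 6 5 3 9 0 4 8 1 7]
After op 2 (out_shuffle): [2 0 6 4 5 8 3 1 9 7]
After op 3 (reverse): [7 9 1 3 8 5 4 6 0 2]
After op 4 (reverse): [2 0 6 4 5 8 3 1 9 7]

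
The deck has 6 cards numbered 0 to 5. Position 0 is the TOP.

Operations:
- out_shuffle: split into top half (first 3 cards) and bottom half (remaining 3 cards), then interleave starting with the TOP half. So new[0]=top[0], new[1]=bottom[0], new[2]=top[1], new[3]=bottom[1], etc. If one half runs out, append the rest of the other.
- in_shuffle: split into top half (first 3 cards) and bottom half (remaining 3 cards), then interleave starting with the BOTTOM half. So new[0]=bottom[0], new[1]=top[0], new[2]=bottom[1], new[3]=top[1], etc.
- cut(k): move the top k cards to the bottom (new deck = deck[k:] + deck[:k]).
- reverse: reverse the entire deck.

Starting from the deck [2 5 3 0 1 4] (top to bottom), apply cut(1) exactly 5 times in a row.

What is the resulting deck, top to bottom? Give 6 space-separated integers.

Answer: 4 2 5 3 0 1

Derivation:
After op 1 (cut(1)): [5 3 0 1 4 2]
After op 2 (cut(1)): [3 0 1 4 2 5]
After op 3 (cut(1)): [0 1 4 2 5 3]
After op 4 (cut(1)): [1 4 2 5 3 0]
After op 5 (cut(1)): [4 2 5 3 0 1]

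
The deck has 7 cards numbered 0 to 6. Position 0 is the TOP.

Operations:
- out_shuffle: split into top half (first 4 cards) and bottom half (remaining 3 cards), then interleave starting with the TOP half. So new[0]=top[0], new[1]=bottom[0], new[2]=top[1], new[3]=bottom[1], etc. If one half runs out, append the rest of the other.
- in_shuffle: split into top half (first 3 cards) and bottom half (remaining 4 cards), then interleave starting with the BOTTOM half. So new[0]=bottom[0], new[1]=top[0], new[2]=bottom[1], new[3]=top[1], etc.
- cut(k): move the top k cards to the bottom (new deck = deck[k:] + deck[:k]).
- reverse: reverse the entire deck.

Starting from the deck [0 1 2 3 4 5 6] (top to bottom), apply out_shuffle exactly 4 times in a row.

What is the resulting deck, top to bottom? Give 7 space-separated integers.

After op 1 (out_shuffle): [0 4 1 5 2 6 3]
After op 2 (out_shuffle): [0 2 4 6 1 3 5]
After op 3 (out_shuffle): [0 1 2 3 4 5 6]
After op 4 (out_shuffle): [0 4 1 5 2 6 3]

Answer: 0 4 1 5 2 6 3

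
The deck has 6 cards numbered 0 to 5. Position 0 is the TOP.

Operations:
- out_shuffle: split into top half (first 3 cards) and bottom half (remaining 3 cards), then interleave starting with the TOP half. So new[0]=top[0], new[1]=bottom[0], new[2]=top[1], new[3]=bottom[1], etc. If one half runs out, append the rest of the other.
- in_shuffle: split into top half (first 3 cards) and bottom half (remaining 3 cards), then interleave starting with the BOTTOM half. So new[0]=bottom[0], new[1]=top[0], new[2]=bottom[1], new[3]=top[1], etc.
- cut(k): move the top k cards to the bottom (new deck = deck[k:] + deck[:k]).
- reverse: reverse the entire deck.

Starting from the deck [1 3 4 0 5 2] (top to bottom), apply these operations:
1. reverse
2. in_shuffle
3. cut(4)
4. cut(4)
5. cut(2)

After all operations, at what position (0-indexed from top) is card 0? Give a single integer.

After op 1 (reverse): [2 5 0 4 3 1]
After op 2 (in_shuffle): [4 2 3 5 1 0]
After op 3 (cut(4)): [1 0 4 2 3 5]
After op 4 (cut(4)): [3 5 1 0 4 2]
After op 5 (cut(2)): [1 0 4 2 3 5]
Card 0 is at position 1.

Answer: 1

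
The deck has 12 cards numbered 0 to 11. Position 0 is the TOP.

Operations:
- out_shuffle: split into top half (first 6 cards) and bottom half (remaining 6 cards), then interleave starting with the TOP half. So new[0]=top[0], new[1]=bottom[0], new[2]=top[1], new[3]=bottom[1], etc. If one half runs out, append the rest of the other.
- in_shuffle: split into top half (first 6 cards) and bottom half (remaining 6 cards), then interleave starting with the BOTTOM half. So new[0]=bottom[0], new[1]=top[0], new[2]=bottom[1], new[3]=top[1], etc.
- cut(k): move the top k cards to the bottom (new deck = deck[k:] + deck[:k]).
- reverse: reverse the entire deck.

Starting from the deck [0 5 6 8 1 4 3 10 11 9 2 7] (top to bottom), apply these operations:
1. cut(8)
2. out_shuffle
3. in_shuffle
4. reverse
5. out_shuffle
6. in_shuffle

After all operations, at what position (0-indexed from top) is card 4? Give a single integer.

Answer: 2

Derivation:
After op 1 (cut(8)): [11 9 2 7 0 5 6 8 1 4 3 10]
After op 2 (out_shuffle): [11 6 9 8 2 1 7 4 0 3 5 10]
After op 3 (in_shuffle): [7 11 4 6 0 9 3 8 5 2 10 1]
After op 4 (reverse): [1 10 2 5 8 3 9 0 6 4 11 7]
After op 5 (out_shuffle): [1 9 10 0 2 6 5 4 8 11 3 7]
After op 6 (in_shuffle): [5 1 4 9 8 10 11 0 3 2 7 6]
Card 4 is at position 2.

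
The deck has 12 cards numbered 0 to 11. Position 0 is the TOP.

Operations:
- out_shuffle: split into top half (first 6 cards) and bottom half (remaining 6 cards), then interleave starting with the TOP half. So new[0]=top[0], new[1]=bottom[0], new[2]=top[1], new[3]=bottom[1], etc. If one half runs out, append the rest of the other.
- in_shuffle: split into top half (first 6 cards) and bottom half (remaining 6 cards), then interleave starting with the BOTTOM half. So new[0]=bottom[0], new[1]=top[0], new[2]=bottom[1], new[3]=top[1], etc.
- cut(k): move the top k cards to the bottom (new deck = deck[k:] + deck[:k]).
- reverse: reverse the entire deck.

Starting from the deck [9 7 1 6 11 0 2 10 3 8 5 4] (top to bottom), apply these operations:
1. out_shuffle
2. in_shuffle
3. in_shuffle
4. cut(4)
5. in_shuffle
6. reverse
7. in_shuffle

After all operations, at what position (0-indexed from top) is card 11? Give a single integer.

After op 1 (out_shuffle): [9 2 7 10 1 3 6 8 11 5 0 4]
After op 2 (in_shuffle): [6 9 8 2 11 7 5 10 0 1 4 3]
After op 3 (in_shuffle): [5 6 10 9 0 8 1 2 4 11 3 7]
After op 4 (cut(4)): [0 8 1 2 4 11 3 7 5 6 10 9]
After op 5 (in_shuffle): [3 0 7 8 5 1 6 2 10 4 9 11]
After op 6 (reverse): [11 9 4 10 2 6 1 5 8 7 0 3]
After op 7 (in_shuffle): [1 11 5 9 8 4 7 10 0 2 3 6]
Card 11 is at position 1.

Answer: 1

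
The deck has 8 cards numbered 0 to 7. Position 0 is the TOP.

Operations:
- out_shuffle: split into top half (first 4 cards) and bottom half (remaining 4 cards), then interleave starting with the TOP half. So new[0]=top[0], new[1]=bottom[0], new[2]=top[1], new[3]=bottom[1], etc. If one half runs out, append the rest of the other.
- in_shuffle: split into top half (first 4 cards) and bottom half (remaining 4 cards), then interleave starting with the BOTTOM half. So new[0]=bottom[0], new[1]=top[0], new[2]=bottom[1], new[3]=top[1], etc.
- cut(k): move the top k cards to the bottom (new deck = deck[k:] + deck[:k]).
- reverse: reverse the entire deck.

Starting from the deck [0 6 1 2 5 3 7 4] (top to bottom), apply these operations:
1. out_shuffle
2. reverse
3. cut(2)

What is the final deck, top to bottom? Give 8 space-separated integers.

Answer: 7 1 3 6 5 0 4 2

Derivation:
After op 1 (out_shuffle): [0 5 6 3 1 7 2 4]
After op 2 (reverse): [4 2 7 1 3 6 5 0]
After op 3 (cut(2)): [7 1 3 6 5 0 4 2]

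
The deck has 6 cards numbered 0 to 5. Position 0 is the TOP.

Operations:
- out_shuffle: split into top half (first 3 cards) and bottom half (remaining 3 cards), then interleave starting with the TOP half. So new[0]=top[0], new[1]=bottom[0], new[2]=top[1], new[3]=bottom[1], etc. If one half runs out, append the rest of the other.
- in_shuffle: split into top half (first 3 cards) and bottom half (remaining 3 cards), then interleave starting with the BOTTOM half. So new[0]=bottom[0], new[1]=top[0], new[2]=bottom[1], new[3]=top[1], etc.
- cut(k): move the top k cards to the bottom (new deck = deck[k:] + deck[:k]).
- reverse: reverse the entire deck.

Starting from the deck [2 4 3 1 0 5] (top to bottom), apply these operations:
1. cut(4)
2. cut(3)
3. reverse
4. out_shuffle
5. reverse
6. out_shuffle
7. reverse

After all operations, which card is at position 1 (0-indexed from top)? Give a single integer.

After op 1 (cut(4)): [0 5 2 4 3 1]
After op 2 (cut(3)): [4 3 1 0 5 2]
After op 3 (reverse): [2 5 0 1 3 4]
After op 4 (out_shuffle): [2 1 5 3 0 4]
After op 5 (reverse): [4 0 3 5 1 2]
After op 6 (out_shuffle): [4 5 0 1 3 2]
After op 7 (reverse): [2 3 1 0 5 4]
Position 1: card 3.

Answer: 3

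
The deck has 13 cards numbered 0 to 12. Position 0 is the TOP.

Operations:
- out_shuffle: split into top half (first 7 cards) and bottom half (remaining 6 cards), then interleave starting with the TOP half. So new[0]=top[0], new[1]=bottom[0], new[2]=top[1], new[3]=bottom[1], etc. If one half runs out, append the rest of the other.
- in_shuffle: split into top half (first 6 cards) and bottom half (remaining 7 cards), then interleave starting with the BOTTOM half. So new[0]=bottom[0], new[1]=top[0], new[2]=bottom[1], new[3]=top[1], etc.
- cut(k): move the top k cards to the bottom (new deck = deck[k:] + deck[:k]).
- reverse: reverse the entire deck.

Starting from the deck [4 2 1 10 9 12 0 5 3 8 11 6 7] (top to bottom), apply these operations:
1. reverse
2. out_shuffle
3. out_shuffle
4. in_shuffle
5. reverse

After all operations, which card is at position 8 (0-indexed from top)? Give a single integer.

Answer: 11

Derivation:
After op 1 (reverse): [7 6 11 8 3 5 0 12 9 10 1 2 4]
After op 2 (out_shuffle): [7 12 6 9 11 10 8 1 3 2 5 4 0]
After op 3 (out_shuffle): [7 1 12 3 6 2 9 5 11 4 10 0 8]
After op 4 (in_shuffle): [9 7 5 1 11 12 4 3 10 6 0 2 8]
After op 5 (reverse): [8 2 0 6 10 3 4 12 11 1 5 7 9]
Position 8: card 11.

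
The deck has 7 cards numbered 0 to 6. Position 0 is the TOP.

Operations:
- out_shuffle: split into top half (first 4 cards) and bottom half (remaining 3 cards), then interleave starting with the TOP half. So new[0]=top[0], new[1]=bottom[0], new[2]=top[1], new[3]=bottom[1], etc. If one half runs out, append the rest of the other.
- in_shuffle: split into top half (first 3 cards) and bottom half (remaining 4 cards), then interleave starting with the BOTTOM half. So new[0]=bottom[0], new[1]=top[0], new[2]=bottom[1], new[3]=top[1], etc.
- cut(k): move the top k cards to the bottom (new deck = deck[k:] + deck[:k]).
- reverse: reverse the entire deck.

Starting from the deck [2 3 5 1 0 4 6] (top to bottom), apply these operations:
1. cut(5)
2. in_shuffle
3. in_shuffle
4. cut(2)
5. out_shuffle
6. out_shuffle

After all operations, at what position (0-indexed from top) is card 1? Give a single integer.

After op 1 (cut(5)): [4 6 2 3 5 1 0]
After op 2 (in_shuffle): [3 4 5 6 1 2 0]
After op 3 (in_shuffle): [6 3 1 4 2 5 0]
After op 4 (cut(2)): [1 4 2 5 0 6 3]
After op 5 (out_shuffle): [1 0 4 6 2 3 5]
After op 6 (out_shuffle): [1 2 0 3 4 5 6]
Card 1 is at position 0.

Answer: 0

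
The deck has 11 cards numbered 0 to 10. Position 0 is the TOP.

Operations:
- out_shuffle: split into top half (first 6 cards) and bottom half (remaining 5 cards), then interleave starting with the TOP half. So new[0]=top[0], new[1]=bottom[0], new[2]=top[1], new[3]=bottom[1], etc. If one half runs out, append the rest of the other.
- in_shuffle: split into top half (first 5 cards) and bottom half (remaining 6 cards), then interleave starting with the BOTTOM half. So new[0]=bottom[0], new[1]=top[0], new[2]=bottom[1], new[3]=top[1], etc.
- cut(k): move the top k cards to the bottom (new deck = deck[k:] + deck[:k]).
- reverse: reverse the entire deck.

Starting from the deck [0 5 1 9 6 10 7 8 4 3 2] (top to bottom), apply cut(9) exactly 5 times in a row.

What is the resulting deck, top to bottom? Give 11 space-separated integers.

After op 1 (cut(9)): [3 2 0 5 1 9 6 10 7 8 4]
After op 2 (cut(9)): [8 4 3 2 0 5 1 9 6 10 7]
After op 3 (cut(9)): [10 7 8 4 3 2 0 5 1 9 6]
After op 4 (cut(9)): [9 6 10 7 8 4 3 2 0 5 1]
After op 5 (cut(9)): [5 1 9 6 10 7 8 4 3 2 0]

Answer: 5 1 9 6 10 7 8 4 3 2 0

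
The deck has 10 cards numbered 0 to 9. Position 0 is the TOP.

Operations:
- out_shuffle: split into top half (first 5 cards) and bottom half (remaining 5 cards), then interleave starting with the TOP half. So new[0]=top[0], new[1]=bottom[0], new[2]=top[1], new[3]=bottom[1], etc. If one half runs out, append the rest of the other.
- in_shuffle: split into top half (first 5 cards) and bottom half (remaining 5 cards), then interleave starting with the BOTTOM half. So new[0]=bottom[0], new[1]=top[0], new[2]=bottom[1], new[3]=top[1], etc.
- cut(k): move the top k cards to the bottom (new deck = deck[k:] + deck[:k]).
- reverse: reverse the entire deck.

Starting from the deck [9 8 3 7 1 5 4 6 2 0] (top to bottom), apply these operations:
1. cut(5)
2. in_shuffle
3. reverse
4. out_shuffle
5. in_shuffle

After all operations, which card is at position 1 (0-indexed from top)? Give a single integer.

Answer: 0

Derivation:
After op 1 (cut(5)): [5 4 6 2 0 9 8 3 7 1]
After op 2 (in_shuffle): [9 5 8 4 3 6 7 2 1 0]
After op 3 (reverse): [0 1 2 7 6 3 4 8 5 9]
After op 4 (out_shuffle): [0 3 1 4 2 8 7 5 6 9]
After op 5 (in_shuffle): [8 0 7 3 5 1 6 4 9 2]
Position 1: card 0.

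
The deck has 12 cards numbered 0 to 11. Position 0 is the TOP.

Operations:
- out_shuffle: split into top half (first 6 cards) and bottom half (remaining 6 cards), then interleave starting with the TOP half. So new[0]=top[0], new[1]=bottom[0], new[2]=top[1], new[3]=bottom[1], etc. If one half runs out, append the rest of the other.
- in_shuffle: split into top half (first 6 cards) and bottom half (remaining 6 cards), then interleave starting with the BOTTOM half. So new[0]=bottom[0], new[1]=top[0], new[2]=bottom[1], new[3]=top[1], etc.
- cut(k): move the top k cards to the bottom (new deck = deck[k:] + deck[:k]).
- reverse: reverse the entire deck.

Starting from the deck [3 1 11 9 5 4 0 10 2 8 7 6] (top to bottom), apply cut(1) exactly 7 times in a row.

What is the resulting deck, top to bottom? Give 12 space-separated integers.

Answer: 10 2 8 7 6 3 1 11 9 5 4 0

Derivation:
After op 1 (cut(1)): [1 11 9 5 4 0 10 2 8 7 6 3]
After op 2 (cut(1)): [11 9 5 4 0 10 2 8 7 6 3 1]
After op 3 (cut(1)): [9 5 4 0 10 2 8 7 6 3 1 11]
After op 4 (cut(1)): [5 4 0 10 2 8 7 6 3 1 11 9]
After op 5 (cut(1)): [4 0 10 2 8 7 6 3 1 11 9 5]
After op 6 (cut(1)): [0 10 2 8 7 6 3 1 11 9 5 4]
After op 7 (cut(1)): [10 2 8 7 6 3 1 11 9 5 4 0]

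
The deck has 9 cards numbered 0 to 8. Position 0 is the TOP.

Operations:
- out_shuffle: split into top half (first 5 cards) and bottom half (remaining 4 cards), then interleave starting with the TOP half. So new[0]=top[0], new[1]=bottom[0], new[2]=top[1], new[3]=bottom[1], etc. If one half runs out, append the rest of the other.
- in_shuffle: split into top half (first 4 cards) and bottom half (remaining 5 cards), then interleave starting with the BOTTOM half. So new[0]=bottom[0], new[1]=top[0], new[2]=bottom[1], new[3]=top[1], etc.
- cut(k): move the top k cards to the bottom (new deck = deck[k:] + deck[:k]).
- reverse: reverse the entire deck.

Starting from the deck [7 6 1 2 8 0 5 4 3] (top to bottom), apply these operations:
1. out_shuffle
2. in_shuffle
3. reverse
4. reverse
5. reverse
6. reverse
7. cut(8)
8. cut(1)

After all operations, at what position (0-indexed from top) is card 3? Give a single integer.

Answer: 6

Derivation:
After op 1 (out_shuffle): [7 0 6 5 1 4 2 3 8]
After op 2 (in_shuffle): [1 7 4 0 2 6 3 5 8]
After op 3 (reverse): [8 5 3 6 2 0 4 7 1]
After op 4 (reverse): [1 7 4 0 2 6 3 5 8]
After op 5 (reverse): [8 5 3 6 2 0 4 7 1]
After op 6 (reverse): [1 7 4 0 2 6 3 5 8]
After op 7 (cut(8)): [8 1 7 4 0 2 6 3 5]
After op 8 (cut(1)): [1 7 4 0 2 6 3 5 8]
Card 3 is at position 6.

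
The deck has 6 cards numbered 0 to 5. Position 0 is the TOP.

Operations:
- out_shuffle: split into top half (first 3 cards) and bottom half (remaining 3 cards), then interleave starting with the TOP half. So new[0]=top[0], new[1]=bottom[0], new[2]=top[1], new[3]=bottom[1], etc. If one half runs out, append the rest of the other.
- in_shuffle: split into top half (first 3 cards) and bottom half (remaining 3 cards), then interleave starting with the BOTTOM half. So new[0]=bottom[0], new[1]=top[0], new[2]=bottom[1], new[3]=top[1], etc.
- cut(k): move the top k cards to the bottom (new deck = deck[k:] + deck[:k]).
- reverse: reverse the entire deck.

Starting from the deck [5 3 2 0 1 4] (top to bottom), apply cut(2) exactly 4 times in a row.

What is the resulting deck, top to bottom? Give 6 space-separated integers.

Answer: 2 0 1 4 5 3

Derivation:
After op 1 (cut(2)): [2 0 1 4 5 3]
After op 2 (cut(2)): [1 4 5 3 2 0]
After op 3 (cut(2)): [5 3 2 0 1 4]
After op 4 (cut(2)): [2 0 1 4 5 3]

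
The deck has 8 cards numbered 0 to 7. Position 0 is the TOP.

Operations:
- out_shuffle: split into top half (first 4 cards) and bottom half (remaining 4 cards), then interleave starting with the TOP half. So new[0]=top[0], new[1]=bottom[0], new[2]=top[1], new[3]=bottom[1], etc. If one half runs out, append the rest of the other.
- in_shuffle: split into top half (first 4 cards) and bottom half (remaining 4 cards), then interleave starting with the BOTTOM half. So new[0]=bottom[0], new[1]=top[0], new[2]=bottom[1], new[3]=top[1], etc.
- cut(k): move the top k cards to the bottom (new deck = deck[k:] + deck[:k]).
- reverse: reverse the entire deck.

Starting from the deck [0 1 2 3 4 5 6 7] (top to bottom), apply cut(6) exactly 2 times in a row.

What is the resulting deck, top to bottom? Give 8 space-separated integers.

After op 1 (cut(6)): [6 7 0 1 2 3 4 5]
After op 2 (cut(6)): [4 5 6 7 0 1 2 3]

Answer: 4 5 6 7 0 1 2 3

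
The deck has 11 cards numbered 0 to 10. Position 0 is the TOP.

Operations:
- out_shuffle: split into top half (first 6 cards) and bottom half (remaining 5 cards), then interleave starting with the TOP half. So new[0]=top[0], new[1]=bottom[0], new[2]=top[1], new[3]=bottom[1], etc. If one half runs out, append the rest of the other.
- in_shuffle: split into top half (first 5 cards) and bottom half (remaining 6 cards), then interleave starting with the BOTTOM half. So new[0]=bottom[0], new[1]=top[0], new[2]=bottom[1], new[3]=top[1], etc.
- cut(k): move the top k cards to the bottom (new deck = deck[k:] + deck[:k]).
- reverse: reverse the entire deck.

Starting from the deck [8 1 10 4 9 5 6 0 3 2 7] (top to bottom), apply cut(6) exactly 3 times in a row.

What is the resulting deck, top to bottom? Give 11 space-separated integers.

After op 1 (cut(6)): [6 0 3 2 7 8 1 10 4 9 5]
After op 2 (cut(6)): [1 10 4 9 5 6 0 3 2 7 8]
After op 3 (cut(6)): [0 3 2 7 8 1 10 4 9 5 6]

Answer: 0 3 2 7 8 1 10 4 9 5 6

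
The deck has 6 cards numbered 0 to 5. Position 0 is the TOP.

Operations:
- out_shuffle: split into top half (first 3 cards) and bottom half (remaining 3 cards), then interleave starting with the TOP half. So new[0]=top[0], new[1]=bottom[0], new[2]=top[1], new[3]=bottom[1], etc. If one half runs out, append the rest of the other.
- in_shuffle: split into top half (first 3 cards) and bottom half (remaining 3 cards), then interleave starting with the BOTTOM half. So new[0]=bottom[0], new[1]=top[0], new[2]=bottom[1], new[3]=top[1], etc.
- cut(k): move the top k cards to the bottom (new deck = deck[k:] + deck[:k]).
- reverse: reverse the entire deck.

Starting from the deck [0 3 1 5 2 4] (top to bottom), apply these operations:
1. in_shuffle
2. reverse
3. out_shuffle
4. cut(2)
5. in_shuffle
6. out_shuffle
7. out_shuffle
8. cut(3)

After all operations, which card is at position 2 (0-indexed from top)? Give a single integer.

Answer: 3

Derivation:
After op 1 (in_shuffle): [5 0 2 3 4 1]
After op 2 (reverse): [1 4 3 2 0 5]
After op 3 (out_shuffle): [1 2 4 0 3 5]
After op 4 (cut(2)): [4 0 3 5 1 2]
After op 5 (in_shuffle): [5 4 1 0 2 3]
After op 6 (out_shuffle): [5 0 4 2 1 3]
After op 7 (out_shuffle): [5 2 0 1 4 3]
After op 8 (cut(3)): [1 4 3 5 2 0]
Position 2: card 3.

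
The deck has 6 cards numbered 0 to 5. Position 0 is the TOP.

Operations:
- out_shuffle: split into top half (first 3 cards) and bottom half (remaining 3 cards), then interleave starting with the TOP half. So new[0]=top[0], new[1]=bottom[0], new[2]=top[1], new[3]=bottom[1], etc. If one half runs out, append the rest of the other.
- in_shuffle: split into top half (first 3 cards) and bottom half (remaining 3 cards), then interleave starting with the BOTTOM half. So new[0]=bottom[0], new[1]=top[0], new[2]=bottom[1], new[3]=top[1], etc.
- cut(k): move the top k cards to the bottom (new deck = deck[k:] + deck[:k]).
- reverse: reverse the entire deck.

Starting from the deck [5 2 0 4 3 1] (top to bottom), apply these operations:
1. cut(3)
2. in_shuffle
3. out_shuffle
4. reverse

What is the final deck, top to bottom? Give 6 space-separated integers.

After op 1 (cut(3)): [4 3 1 5 2 0]
After op 2 (in_shuffle): [5 4 2 3 0 1]
After op 3 (out_shuffle): [5 3 4 0 2 1]
After op 4 (reverse): [1 2 0 4 3 5]

Answer: 1 2 0 4 3 5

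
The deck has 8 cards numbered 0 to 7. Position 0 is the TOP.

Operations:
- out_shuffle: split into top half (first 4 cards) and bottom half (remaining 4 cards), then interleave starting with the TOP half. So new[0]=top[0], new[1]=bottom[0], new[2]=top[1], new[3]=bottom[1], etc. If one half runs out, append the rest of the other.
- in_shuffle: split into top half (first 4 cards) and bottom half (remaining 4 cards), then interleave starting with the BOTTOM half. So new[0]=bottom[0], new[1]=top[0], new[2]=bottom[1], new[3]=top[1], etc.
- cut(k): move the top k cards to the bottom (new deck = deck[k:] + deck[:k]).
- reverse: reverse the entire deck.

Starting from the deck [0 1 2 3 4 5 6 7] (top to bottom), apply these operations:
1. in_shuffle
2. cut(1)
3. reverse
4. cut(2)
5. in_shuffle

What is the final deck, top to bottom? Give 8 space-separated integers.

Answer: 5 7 0 2 4 6 3 1

Derivation:
After op 1 (in_shuffle): [4 0 5 1 6 2 7 3]
After op 2 (cut(1)): [0 5 1 6 2 7 3 4]
After op 3 (reverse): [4 3 7 2 6 1 5 0]
After op 4 (cut(2)): [7 2 6 1 5 0 4 3]
After op 5 (in_shuffle): [5 7 0 2 4 6 3 1]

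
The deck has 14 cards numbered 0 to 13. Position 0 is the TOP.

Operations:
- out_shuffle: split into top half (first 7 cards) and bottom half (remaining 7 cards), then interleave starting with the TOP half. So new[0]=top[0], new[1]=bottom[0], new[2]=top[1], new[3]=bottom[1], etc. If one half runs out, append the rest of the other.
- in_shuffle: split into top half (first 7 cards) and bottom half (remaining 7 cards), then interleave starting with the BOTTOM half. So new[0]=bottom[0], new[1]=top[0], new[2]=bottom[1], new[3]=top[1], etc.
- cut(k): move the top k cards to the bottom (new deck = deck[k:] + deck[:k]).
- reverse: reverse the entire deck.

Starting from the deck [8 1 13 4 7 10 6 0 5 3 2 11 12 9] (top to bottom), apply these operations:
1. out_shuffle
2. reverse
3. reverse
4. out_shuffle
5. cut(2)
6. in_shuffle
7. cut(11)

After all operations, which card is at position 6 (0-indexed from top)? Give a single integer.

After op 1 (out_shuffle): [8 0 1 5 13 3 4 2 7 11 10 12 6 9]
After op 2 (reverse): [9 6 12 10 11 7 2 4 3 13 5 1 0 8]
After op 3 (reverse): [8 0 1 5 13 3 4 2 7 11 10 12 6 9]
After op 4 (out_shuffle): [8 2 0 7 1 11 5 10 13 12 3 6 4 9]
After op 5 (cut(2)): [0 7 1 11 5 10 13 12 3 6 4 9 8 2]
After op 6 (in_shuffle): [12 0 3 7 6 1 4 11 9 5 8 10 2 13]
After op 7 (cut(11)): [10 2 13 12 0 3 7 6 1 4 11 9 5 8]
Position 6: card 7.

Answer: 7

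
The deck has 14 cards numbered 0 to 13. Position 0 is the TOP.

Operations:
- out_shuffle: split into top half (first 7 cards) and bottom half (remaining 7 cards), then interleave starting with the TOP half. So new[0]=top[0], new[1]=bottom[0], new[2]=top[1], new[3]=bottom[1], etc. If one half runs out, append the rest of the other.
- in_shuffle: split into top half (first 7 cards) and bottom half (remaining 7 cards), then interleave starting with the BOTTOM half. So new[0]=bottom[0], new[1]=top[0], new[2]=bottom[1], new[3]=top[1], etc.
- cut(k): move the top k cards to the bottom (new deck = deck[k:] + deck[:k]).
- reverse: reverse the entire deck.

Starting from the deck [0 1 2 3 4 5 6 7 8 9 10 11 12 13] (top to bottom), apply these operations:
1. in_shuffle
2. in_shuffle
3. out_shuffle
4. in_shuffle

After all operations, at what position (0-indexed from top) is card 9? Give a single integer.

After op 1 (in_shuffle): [7 0 8 1 9 2 10 3 11 4 12 5 13 6]
After op 2 (in_shuffle): [3 7 11 0 4 8 12 1 5 9 13 2 6 10]
After op 3 (out_shuffle): [3 1 7 5 11 9 0 13 4 2 8 6 12 10]
After op 4 (in_shuffle): [13 3 4 1 2 7 8 5 6 11 12 9 10 0]
Card 9 is at position 11.

Answer: 11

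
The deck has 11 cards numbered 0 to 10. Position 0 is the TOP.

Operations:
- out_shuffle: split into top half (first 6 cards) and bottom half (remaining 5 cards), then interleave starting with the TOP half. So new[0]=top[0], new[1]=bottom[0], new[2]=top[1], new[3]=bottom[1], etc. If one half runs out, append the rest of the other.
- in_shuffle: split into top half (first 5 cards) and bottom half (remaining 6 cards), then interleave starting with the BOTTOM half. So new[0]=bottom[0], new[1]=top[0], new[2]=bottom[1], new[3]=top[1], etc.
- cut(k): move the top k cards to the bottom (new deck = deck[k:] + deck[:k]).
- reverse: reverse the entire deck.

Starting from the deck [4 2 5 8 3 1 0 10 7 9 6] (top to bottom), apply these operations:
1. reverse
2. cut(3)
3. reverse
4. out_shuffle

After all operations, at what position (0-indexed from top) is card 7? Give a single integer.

After op 1 (reverse): [6 9 7 10 0 1 3 8 5 2 4]
After op 2 (cut(3)): [10 0 1 3 8 5 2 4 6 9 7]
After op 3 (reverse): [7 9 6 4 2 5 8 3 1 0 10]
After op 4 (out_shuffle): [7 8 9 3 6 1 4 0 2 10 5]
Card 7 is at position 0.

Answer: 0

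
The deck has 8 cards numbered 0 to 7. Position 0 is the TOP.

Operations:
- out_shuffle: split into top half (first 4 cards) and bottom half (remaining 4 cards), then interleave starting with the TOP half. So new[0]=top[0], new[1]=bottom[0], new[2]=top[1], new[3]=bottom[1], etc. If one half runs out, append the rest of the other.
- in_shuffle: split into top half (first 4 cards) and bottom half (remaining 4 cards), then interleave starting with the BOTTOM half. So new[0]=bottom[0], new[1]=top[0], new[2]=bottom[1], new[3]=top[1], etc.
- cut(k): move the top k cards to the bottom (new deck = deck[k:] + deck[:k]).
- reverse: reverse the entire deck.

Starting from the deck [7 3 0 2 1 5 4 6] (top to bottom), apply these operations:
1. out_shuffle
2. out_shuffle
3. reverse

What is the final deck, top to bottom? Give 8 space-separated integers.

After op 1 (out_shuffle): [7 1 3 5 0 4 2 6]
After op 2 (out_shuffle): [7 0 1 4 3 2 5 6]
After op 3 (reverse): [6 5 2 3 4 1 0 7]

Answer: 6 5 2 3 4 1 0 7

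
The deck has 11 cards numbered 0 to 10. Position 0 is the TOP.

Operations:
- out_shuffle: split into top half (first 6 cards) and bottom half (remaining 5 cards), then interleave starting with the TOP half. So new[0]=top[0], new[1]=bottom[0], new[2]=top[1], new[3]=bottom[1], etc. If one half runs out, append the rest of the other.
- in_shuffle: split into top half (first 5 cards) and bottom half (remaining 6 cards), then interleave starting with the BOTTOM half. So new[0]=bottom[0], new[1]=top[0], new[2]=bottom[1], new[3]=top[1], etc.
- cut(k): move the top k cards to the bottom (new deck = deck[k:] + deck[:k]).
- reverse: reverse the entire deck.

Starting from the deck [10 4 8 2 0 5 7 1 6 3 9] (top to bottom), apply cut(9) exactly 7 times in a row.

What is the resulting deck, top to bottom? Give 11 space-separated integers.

After op 1 (cut(9)): [3 9 10 4 8 2 0 5 7 1 6]
After op 2 (cut(9)): [1 6 3 9 10 4 8 2 0 5 7]
After op 3 (cut(9)): [5 7 1 6 3 9 10 4 8 2 0]
After op 4 (cut(9)): [2 0 5 7 1 6 3 9 10 4 8]
After op 5 (cut(9)): [4 8 2 0 5 7 1 6 3 9 10]
After op 6 (cut(9)): [9 10 4 8 2 0 5 7 1 6 3]
After op 7 (cut(9)): [6 3 9 10 4 8 2 0 5 7 1]

Answer: 6 3 9 10 4 8 2 0 5 7 1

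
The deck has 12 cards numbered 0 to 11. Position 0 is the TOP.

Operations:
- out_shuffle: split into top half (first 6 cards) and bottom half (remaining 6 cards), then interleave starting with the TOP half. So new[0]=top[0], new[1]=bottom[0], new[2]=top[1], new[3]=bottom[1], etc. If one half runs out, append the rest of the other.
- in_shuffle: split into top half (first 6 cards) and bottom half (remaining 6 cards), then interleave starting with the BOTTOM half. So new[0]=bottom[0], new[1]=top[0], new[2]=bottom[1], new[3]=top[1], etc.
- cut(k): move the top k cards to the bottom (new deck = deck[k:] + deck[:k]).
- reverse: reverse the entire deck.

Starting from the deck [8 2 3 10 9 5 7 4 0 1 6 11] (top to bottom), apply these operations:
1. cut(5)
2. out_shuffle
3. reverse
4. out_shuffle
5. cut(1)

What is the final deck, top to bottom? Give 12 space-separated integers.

After op 1 (cut(5)): [5 7 4 0 1 6 11 8 2 3 10 9]
After op 2 (out_shuffle): [5 11 7 8 4 2 0 3 1 10 6 9]
After op 3 (reverse): [9 6 10 1 3 0 2 4 8 7 11 5]
After op 4 (out_shuffle): [9 2 6 4 10 8 1 7 3 11 0 5]
After op 5 (cut(1)): [2 6 4 10 8 1 7 3 11 0 5 9]

Answer: 2 6 4 10 8 1 7 3 11 0 5 9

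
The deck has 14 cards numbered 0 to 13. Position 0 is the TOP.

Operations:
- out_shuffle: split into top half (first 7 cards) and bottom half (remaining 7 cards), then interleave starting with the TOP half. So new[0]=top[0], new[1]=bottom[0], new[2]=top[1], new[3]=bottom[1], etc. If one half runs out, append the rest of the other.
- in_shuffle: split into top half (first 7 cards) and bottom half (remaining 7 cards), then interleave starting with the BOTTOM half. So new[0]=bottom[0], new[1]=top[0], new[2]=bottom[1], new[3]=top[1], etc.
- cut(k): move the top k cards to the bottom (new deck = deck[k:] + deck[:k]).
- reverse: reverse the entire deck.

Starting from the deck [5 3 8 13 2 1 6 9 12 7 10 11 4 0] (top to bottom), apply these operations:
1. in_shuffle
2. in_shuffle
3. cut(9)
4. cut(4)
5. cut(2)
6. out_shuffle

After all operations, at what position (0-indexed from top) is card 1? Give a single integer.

After op 1 (in_shuffle): [9 5 12 3 7 8 10 13 11 2 4 1 0 6]
After op 2 (in_shuffle): [13 9 11 5 2 12 4 3 1 7 0 8 6 10]
After op 3 (cut(9)): [7 0 8 6 10 13 9 11 5 2 12 4 3 1]
After op 4 (cut(4)): [10 13 9 11 5 2 12 4 3 1 7 0 8 6]
After op 5 (cut(2)): [9 11 5 2 12 4 3 1 7 0 8 6 10 13]
After op 6 (out_shuffle): [9 1 11 7 5 0 2 8 12 6 4 10 3 13]
Card 1 is at position 1.

Answer: 1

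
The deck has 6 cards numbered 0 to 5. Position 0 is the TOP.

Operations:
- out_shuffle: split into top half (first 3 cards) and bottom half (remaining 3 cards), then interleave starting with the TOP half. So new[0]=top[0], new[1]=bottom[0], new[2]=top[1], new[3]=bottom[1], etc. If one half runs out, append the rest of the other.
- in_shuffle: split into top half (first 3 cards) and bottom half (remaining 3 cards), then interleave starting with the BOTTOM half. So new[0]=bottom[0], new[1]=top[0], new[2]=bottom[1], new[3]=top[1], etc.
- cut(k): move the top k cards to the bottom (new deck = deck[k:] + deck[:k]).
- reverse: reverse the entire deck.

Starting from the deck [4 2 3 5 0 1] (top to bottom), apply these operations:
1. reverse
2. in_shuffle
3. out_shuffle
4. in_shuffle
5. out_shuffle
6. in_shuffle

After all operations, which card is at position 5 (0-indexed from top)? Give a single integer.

After op 1 (reverse): [1 0 5 3 2 4]
After op 2 (in_shuffle): [3 1 2 0 4 5]
After op 3 (out_shuffle): [3 0 1 4 2 5]
After op 4 (in_shuffle): [4 3 2 0 5 1]
After op 5 (out_shuffle): [4 0 3 5 2 1]
After op 6 (in_shuffle): [5 4 2 0 1 3]
Position 5: card 3.

Answer: 3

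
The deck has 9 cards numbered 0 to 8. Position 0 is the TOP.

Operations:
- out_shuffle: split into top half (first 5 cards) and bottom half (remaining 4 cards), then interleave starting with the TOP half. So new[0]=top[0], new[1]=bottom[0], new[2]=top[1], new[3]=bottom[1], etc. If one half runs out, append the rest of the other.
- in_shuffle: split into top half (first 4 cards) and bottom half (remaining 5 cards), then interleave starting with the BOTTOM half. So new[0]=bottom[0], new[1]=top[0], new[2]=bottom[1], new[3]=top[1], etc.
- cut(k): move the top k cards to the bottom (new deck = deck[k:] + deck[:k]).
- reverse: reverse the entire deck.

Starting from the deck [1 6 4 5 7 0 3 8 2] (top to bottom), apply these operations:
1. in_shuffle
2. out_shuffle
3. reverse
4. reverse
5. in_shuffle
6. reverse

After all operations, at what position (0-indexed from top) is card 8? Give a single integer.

Answer: 1

Derivation:
After op 1 (in_shuffle): [7 1 0 6 3 4 8 5 2]
After op 2 (out_shuffle): [7 4 1 8 0 5 6 2 3]
After op 3 (reverse): [3 2 6 5 0 8 1 4 7]
After op 4 (reverse): [7 4 1 8 0 5 6 2 3]
After op 5 (in_shuffle): [0 7 5 4 6 1 2 8 3]
After op 6 (reverse): [3 8 2 1 6 4 5 7 0]
Card 8 is at position 1.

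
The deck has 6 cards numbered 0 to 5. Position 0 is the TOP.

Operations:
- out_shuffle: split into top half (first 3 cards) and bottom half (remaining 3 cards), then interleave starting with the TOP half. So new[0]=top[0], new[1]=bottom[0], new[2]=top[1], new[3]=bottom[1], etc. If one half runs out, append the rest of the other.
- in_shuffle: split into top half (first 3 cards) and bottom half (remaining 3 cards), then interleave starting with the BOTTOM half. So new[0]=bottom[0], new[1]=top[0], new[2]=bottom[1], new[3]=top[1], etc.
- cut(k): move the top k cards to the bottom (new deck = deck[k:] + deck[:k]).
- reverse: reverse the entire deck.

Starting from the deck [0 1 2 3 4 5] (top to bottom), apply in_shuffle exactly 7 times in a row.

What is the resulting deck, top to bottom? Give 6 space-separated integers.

After op 1 (in_shuffle): [3 0 4 1 5 2]
After op 2 (in_shuffle): [1 3 5 0 2 4]
After op 3 (in_shuffle): [0 1 2 3 4 5]
After op 4 (in_shuffle): [3 0 4 1 5 2]
After op 5 (in_shuffle): [1 3 5 0 2 4]
After op 6 (in_shuffle): [0 1 2 3 4 5]
After op 7 (in_shuffle): [3 0 4 1 5 2]

Answer: 3 0 4 1 5 2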